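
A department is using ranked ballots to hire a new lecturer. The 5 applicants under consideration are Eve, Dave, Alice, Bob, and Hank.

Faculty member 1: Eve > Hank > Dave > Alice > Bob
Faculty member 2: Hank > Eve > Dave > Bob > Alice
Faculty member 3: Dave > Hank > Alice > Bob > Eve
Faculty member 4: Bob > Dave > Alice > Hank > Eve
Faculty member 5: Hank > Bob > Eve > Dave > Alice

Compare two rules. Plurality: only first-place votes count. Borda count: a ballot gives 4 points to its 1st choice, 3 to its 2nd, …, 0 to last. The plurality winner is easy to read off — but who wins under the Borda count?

Hank

Plurality first-place counts: Eve 1, Dave 1, Alice 0, Bob 1, Hank 2 → Hank.
Borda totals: Eve 9, Dave 12, Alice 5, Bob 9, Hank 15 → Hank.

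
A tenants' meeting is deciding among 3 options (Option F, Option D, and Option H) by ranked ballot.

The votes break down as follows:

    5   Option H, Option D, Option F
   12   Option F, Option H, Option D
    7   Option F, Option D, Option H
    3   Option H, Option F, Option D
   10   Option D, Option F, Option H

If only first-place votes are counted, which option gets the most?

Option F

First-place vote totals:
  Option F: 19
  Option D: 10
  Option H: 8
Option F has the most first-place votes.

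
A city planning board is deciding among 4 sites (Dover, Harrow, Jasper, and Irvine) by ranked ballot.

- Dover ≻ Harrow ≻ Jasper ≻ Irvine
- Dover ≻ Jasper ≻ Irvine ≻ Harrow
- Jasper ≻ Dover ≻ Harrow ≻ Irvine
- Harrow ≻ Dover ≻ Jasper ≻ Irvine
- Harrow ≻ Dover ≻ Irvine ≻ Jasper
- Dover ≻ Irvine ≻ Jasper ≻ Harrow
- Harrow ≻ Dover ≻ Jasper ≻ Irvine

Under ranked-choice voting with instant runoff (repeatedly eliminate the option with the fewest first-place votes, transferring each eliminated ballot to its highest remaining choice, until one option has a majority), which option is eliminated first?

Round 1: Dover 3, Harrow 3, Jasper 1, Irvine 0. Irvine has the fewest and is eliminated.
Round 2: Dover 3, Harrow 3, Jasper 1. Jasper has the fewest and is eliminated.
Round 3: Dover 4, Harrow 3. Dover has a majority.

Irvine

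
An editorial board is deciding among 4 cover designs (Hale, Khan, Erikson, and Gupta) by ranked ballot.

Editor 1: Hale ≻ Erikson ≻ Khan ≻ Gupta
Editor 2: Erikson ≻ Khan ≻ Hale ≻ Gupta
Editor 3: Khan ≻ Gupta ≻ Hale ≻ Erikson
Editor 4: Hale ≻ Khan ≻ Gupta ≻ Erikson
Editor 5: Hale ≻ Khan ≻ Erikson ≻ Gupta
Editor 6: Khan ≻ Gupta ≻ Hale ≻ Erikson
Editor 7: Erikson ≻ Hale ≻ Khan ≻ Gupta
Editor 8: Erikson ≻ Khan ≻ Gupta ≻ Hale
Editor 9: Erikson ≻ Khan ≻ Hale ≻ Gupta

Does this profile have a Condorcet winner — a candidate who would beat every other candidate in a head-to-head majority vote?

Head-to-head results (9 voters total):
Hale vs Khan: Khan wins 5–4.
Hale vs Erikson: Hale wins 5–4.
Hale vs Gupta: Hale wins 6–3.
Khan vs Erikson: Erikson wins 5–4.
Khan vs Gupta: Khan wins 9–0.
Erikson vs Gupta: Erikson wins 6–3.
No candidate beats all others: Hale beats Erikson beats Khan beats Hale, a majority cycle.

No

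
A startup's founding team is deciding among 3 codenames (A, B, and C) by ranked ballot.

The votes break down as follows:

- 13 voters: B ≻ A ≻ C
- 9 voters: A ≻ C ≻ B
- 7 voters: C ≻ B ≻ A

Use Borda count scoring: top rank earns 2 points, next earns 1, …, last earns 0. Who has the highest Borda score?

Borda scores:
  A: 13·1 + 9·2 + 7·0 = 31
  B: 13·2 + 9·0 + 7·1 = 33
  C: 13·0 + 9·1 + 7·2 = 23
B has the highest total.

B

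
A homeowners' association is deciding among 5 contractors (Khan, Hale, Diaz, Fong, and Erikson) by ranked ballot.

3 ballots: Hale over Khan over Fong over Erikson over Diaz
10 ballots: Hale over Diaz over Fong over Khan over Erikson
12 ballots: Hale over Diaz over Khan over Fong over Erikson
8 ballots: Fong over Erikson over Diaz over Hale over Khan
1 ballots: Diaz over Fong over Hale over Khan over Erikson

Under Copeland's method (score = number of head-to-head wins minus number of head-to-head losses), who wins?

Hale

Pairwise results:
  Khan vs Hale: Hale wins 34–0.
  Khan vs Diaz: Diaz wins 31–3.
  Khan vs Fong: Fong wins 19–15.
  Khan vs Erikson: Khan wins 26–8.
  Hale vs Diaz: Hale wins 25–9.
  Hale vs Fong: Hale wins 25–9.
  Hale vs Erikson: Hale wins 26–8.
  Diaz vs Fong: Diaz wins 23–11.
  Diaz vs Erikson: Diaz wins 23–11.
  Fong vs Erikson: Fong wins 34–0.
Copeland scores (wins − losses):
  Khan: 1 − 3 = -2
  Hale: 4 − 0 = 4
  Diaz: 3 − 1 = 2
  Fong: 2 − 2 = 0
  Erikson: 0 − 4 = -4
Hale has the best Copeland score.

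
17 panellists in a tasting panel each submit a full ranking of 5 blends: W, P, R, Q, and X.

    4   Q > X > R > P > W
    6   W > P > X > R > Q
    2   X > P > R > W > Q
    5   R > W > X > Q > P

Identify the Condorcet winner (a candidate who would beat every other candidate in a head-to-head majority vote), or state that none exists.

None — there is no Condorcet winner

Head-to-head results (17 voters total):
W vs P: W wins 11–6.
W vs R: R wins 11–6.
W vs Q: W wins 13–4.
W vs X: W wins 11–6.
P vs R: R wins 9–8.
P vs Q: Q wins 9–8.
P vs X: X wins 11–6.
R vs Q: R wins 13–4.
R vs X: X wins 12–5.
Q vs X: X wins 13–4.
No candidate beats all others: W beats X beats R beats W, a majority cycle.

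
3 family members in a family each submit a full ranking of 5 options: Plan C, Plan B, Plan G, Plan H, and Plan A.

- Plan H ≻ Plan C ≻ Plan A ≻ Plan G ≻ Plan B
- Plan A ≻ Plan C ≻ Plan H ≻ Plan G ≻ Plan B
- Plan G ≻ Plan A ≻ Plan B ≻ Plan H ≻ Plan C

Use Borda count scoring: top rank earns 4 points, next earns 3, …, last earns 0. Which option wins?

Plan A

Borda scores:
  Plan C: 3 + 3 + 0 = 6
  Plan B: 0 + 0 + 2 = 2
  Plan G: 1 + 1 + 4 = 6
  Plan H: 4 + 2 + 1 = 7
  Plan A: 2 + 4 + 3 = 9
Plan A has the highest total.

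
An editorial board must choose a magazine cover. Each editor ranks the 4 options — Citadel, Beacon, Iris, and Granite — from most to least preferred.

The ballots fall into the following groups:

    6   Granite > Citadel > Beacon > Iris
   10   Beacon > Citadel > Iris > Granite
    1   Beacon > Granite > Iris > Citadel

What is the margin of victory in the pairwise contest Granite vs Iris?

3

Ballots ranking Granite above Iris: 6+1 = 7.
Ballots ranking Iris above Granite: 10.
Iris wins 10–7, a margin of 3.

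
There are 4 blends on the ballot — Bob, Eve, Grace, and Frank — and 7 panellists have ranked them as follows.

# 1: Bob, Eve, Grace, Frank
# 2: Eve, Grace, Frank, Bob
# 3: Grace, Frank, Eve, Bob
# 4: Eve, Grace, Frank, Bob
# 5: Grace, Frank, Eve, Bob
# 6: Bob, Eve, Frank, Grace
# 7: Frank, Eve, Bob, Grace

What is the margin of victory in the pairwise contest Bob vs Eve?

3

Ballots ranking Bob above Eve: 2.
Ballots ranking Eve above Bob: 5.
Eve wins 5–2, a margin of 3.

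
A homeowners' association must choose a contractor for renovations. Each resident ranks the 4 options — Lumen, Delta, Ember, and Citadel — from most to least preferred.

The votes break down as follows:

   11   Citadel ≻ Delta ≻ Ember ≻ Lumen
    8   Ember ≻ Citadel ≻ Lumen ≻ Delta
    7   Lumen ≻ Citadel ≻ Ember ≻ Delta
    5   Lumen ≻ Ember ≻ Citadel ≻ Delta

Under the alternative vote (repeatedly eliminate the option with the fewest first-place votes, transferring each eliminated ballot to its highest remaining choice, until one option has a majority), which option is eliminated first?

Round 1: Lumen 12, Citadel 11, Ember 8, Delta 0. Delta has the fewest and is eliminated.
Round 2: Lumen 12, Citadel 11, Ember 8. Ember has the fewest and is eliminated.
Round 3: Citadel 19, Lumen 12. Citadel has a majority.

Delta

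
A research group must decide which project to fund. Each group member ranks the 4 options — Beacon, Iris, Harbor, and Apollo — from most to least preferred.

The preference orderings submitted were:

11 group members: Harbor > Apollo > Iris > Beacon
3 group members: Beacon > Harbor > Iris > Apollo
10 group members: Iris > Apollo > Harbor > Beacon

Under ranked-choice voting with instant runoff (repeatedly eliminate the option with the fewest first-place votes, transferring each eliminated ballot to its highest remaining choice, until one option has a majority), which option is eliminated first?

Round 1: Harbor 11, Iris 10, Beacon 3, Apollo 0. Apollo has the fewest and is eliminated.
Round 2: Harbor 11, Iris 10, Beacon 3. Beacon has the fewest and is eliminated.
Round 3: Harbor 14, Iris 10. Harbor has a majority.

Apollo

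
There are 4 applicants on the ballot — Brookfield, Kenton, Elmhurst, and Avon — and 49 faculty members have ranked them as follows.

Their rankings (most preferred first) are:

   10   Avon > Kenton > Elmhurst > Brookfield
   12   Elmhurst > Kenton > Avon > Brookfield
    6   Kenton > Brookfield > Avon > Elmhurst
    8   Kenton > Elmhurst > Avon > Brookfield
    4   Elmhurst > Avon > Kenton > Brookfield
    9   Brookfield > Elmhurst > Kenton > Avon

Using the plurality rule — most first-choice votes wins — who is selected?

First-place vote totals:
  Brookfield: 9
  Kenton: 14
  Elmhurst: 16
  Avon: 10
Elmhurst has the most first-place votes.

Elmhurst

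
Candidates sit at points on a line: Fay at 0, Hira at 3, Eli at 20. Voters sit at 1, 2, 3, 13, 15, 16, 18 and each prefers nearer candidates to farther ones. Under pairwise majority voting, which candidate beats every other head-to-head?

Eli

With single-peaked preferences on a line, the Condorcet winner is the candidate closest to the median voter.
The median voter (position 13) is closest to Eli at 20.
Check: Eli vs Fay — voters closer to Eli: 4 of 7.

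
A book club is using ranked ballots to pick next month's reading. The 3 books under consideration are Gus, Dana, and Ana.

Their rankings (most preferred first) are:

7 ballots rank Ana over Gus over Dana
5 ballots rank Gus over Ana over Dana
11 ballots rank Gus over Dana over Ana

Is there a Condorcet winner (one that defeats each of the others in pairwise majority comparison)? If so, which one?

Gus

Head-to-head results (23 voters total):
Gus vs Dana: Gus wins 23–0.
Gus vs Ana: Gus wins 16–7.
Dana vs Ana: Ana wins 12–11.
Gus beats each rival — Dana (23–0), Ana (16–7) — so Gus is the Condorcet winner.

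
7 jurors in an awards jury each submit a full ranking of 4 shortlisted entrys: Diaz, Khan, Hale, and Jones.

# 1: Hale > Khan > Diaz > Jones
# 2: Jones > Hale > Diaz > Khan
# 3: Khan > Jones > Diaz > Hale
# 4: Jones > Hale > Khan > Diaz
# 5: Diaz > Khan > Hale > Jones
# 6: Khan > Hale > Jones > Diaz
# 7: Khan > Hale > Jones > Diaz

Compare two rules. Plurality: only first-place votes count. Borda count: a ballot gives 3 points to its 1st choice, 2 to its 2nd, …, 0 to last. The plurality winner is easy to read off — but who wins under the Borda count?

Plurality first-place counts: Diaz 1, Khan 3, Hale 1, Jones 2 → Khan.
Borda totals: Diaz 6, Khan 14, Hale 12, Jones 10 → Khan.

Khan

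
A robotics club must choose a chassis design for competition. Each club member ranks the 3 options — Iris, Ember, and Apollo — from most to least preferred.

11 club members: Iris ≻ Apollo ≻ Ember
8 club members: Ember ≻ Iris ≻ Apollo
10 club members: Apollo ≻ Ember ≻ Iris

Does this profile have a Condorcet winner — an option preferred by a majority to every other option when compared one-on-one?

Head-to-head results (29 voters total):
Iris vs Ember: Ember wins 18–11.
Iris vs Apollo: Iris wins 19–10.
Ember vs Apollo: Apollo wins 21–8.
No candidate beats all others: Iris beats Apollo beats Ember beats Iris, a majority cycle.

No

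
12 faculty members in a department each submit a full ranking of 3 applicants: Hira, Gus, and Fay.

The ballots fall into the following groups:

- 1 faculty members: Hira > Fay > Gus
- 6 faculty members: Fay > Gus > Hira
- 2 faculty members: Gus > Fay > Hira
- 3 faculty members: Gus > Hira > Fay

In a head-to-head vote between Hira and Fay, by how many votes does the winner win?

4

Ballots ranking Hira above Fay: 1+3 = 4.
Ballots ranking Fay above Hira: 6+2 = 8.
Fay wins 8–4, a margin of 4.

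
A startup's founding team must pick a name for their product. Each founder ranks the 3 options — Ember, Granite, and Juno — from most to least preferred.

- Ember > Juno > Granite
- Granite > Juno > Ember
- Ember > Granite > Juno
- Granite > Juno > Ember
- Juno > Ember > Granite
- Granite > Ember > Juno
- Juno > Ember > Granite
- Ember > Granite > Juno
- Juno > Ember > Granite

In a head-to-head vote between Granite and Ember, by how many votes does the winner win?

Ballots ranking Granite above Ember: 3.
Ballots ranking Ember above Granite: 6.
Ember wins 6–3, a margin of 3.

3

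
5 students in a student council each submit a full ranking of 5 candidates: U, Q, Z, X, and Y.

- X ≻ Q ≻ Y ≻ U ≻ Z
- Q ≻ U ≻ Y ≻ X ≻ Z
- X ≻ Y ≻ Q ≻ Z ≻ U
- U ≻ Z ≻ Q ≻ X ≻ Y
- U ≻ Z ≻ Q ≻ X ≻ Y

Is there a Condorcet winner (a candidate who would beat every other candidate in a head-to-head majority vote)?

Yes

Head-to-head results (5 voters total):
U vs Q: Q wins 3–2.
U vs Z: U wins 4–1.
U vs X: U wins 3–2.
U vs Y: U wins 3–2.
Q vs Z: Q wins 3–2.
Q vs X: Q wins 3–2.
Q vs Y: Q wins 4–1.
Z vs X: X wins 3–2.
Z vs Y: Y wins 3–2.
X vs Y: X wins 4–1.
Q beats each rival — U (3–2), Z (3–2), X (3–2), Y (4–1) — so Q is the Condorcet winner.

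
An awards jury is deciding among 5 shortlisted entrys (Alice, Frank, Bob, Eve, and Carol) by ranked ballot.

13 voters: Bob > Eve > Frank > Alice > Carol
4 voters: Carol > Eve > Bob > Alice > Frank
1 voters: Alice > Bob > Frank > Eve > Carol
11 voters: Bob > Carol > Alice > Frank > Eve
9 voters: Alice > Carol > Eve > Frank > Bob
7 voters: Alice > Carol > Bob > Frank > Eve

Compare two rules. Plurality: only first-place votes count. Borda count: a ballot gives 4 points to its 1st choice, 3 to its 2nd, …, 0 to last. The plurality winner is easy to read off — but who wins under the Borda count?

Bob

Plurality first-place counts: Alice 17, Frank 0, Bob 24, Eve 0, Carol 4 → Bob.
Borda totals: Alice 107, Frank 55, Bob 121, Eve 70, Carol 97 → Bob.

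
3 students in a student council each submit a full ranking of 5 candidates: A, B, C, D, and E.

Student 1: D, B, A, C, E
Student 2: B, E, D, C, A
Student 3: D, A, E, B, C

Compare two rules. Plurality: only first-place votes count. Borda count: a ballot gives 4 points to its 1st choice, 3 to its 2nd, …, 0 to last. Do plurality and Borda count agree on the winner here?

Plurality first-place counts: A 0, B 1, C 0, D 2, E 0 → D.
Borda totals: A 5, B 8, C 2, D 10, E 5 → D.
The two rules agree on D.

Yes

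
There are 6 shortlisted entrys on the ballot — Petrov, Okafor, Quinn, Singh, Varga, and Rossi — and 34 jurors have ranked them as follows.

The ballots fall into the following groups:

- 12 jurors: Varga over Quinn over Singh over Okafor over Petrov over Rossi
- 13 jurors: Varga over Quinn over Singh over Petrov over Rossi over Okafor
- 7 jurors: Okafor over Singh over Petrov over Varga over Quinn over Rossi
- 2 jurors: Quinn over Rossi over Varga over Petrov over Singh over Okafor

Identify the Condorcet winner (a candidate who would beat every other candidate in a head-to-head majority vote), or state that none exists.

Varga

Head-to-head results (34 voters total):
Petrov vs Okafor: Okafor wins 19–15.
Petrov vs Quinn: Quinn wins 27–7.
Petrov vs Singh: Singh wins 32–2.
Petrov vs Varga: Varga wins 27–7.
Petrov vs Rossi: Petrov wins 32–2.
Okafor vs Quinn: Quinn wins 27–7.
Okafor vs Singh: Singh wins 27–7.
Okafor vs Varga: Varga wins 27–7.
Okafor vs Rossi: Okafor wins 19–15.
Quinn vs Singh: Quinn wins 27–7.
Quinn vs Varga: Varga wins 32–2.
Quinn vs Rossi: Quinn wins 34–0.
Singh vs Varga: Varga wins 27–7.
Singh vs Rossi: Singh wins 32–2.
Varga vs Rossi: Varga wins 32–2.
Varga beats each rival — Petrov (27–7), Okafor (27–7), Quinn (32–2), Singh (27–7), Rossi (32–2) — so Varga is the Condorcet winner.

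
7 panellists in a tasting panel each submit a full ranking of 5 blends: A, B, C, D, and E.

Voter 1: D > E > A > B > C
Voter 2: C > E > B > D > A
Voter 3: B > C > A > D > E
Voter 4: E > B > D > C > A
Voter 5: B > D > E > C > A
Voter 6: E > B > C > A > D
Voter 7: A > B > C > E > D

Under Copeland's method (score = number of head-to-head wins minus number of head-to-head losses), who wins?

Pairwise results:
  A vs B: B wins 5–2.
  A vs C: C wins 5–2.
  A vs D: D wins 4–3.
  A vs E: E wins 5–2.
  B vs C: B wins 6–1.
  B vs D: B wins 6–1.
  B vs E: E wins 4–3.
  C vs D: C wins 4–3.
  C vs E: E wins 4–3.
  D vs E: E wins 4–3.
Copeland scores (wins − losses):
  A: 0 − 4 = -4
  B: 3 − 1 = 2
  C: 2 − 2 = 0
  D: 1 − 3 = -2
  E: 4 − 0 = 4
E has the best Copeland score.

E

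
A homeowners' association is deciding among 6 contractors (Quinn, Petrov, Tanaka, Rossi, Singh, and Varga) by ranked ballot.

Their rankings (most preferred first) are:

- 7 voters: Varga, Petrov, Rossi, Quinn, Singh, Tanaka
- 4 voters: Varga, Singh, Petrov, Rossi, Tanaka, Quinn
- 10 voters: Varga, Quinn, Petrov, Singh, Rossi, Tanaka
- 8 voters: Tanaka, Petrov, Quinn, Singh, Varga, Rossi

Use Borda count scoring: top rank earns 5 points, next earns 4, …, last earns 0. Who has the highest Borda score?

Borda scores:
  Quinn: 7·2 + 4·0 + 10·4 + 8·3 = 78
  Petrov: 7·4 + 4·3 + 10·3 + 8·4 = 102
  Tanaka: 7·0 + 4·1 + 10·0 + 8·5 = 44
  Rossi: 7·3 + 4·2 + 10·1 + 8·0 = 39
  Singh: 7·1 + 4·4 + 10·2 + 8·2 = 59
  Varga: 7·5 + 4·5 + 10·5 + 8·1 = 113
Varga has the highest total.

Varga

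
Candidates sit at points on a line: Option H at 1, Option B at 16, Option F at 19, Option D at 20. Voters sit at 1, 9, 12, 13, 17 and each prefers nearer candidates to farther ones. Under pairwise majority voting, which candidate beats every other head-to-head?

With single-peaked preferences on a line, the Condorcet winner is the candidate closest to the median voter.
The median voter (position 12) is closest to Option B at 16.
Check: Option B vs Option F — voters closer to Option B: 5 of 5.

Option B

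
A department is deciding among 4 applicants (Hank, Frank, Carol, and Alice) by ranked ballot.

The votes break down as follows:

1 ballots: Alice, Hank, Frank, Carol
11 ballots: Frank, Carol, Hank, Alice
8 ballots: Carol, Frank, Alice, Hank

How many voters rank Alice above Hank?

9

Ballots ranking Alice above Hank: 1+8 = 9.
Ballots ranking Hank above Alice: 11.
So 9 of 20 voters prefer Alice to Hank.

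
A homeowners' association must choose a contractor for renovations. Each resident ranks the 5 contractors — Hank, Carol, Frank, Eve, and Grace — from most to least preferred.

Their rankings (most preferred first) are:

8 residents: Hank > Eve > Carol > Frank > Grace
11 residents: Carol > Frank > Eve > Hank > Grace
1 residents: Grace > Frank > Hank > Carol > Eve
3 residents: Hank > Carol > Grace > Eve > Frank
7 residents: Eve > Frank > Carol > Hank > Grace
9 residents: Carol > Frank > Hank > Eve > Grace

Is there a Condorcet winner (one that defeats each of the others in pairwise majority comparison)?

Yes

Head-to-head results (39 voters total):
Hank vs Carol: Carol wins 27–12.
Hank vs Frank: Frank wins 28–11.
Hank vs Eve: Hank wins 21–18.
Hank vs Grace: Hank wins 38–1.
Carol vs Frank: Carol wins 31–8.
Carol vs Eve: Carol wins 24–15.
Carol vs Grace: Carol wins 38–1.
Frank vs Eve: Frank wins 21–18.
Frank vs Grace: Frank wins 35–4.
Eve vs Grace: Eve wins 35–4.
Carol beats each rival — Hank (27–12), Frank (31–8), Eve (24–15), Grace (38–1) — so Carol is the Condorcet winner.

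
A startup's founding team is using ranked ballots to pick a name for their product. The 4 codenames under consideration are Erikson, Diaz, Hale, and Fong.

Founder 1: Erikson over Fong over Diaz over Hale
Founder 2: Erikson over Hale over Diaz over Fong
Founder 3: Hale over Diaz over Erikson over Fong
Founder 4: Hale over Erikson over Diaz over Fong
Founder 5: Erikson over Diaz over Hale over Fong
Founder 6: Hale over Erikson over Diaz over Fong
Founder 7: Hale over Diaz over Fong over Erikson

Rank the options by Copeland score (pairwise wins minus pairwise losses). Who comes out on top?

Pairwise results:
  Erikson vs Diaz: Erikson wins 5–2.
  Erikson vs Hale: Hale wins 4–3.
  Erikson vs Fong: Erikson wins 6–1.
  Diaz vs Hale: Hale wins 5–2.
  Diaz vs Fong: Diaz wins 6–1.
  Hale vs Fong: Hale wins 6–1.
Copeland scores (wins − losses):
  Erikson: 2 − 1 = 1
  Diaz: 1 − 2 = -1
  Hale: 3 − 0 = 3
  Fong: 0 − 3 = -3
Hale has the best Copeland score.

Hale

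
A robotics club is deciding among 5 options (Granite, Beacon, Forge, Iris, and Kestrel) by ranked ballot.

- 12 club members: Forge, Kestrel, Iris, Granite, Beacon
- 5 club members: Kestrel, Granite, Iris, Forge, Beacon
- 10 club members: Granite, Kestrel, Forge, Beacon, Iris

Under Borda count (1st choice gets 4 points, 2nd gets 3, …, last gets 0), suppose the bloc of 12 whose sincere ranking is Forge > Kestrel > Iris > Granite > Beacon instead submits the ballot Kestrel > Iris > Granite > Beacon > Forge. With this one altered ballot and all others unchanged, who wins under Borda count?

Borda totals with the altered ballot: Granite 79, Beacon 22, Forge 25, Iris 46, Kestrel 98.
The winner is unchanged: still Kestrel.

Kestrel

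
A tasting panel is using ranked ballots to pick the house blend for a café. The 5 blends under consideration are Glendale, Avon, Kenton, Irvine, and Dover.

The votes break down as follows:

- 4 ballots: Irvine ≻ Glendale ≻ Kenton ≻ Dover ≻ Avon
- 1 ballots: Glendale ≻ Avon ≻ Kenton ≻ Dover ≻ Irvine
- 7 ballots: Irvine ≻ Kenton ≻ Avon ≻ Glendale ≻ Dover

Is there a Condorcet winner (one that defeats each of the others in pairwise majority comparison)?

Head-to-head results (12 voters total):
Glendale vs Avon: Avon wins 7–5.
Glendale vs Kenton: Kenton wins 7–5.
Glendale vs Irvine: Irvine wins 11–1.
Glendale vs Dover: Glendale wins 12–0.
Avon vs Kenton: Kenton wins 11–1.
Avon vs Irvine: Irvine wins 11–1.
Avon vs Dover: Avon wins 8–4.
Kenton vs Irvine: Irvine wins 11–1.
Kenton vs Dover: Kenton wins 12–0.
Irvine vs Dover: Irvine wins 11–1.
Irvine beats each rival — Glendale (11–1), Avon (11–1), Kenton (11–1), Dover (11–1) — so Irvine is the Condorcet winner.

Yes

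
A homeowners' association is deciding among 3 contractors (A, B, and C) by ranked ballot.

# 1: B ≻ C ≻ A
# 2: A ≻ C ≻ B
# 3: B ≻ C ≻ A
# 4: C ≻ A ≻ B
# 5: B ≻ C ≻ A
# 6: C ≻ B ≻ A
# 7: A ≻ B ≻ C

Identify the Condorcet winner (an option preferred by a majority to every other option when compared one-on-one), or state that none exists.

B

Head-to-head results (7 voters total):
A vs B: B wins 4–3.
A vs C: C wins 5–2.
B vs C: B wins 4–3.
B beats each rival — A (4–3), C (4–3) — so B is the Condorcet winner.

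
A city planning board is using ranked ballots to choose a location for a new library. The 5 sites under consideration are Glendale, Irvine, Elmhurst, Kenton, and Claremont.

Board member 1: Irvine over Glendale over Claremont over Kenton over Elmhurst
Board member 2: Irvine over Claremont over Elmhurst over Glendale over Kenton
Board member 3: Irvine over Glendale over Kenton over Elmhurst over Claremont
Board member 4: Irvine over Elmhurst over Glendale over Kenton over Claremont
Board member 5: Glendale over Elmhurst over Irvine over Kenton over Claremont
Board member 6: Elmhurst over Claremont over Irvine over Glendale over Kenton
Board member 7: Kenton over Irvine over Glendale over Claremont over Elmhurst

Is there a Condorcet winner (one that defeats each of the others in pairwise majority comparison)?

Yes

Head-to-head results (7 voters total):
Glendale vs Irvine: Irvine wins 6–1.
Glendale vs Elmhurst: Glendale wins 4–3.
Glendale vs Kenton: Glendale wins 6–1.
Glendale vs Claremont: Glendale wins 5–2.
Irvine vs Elmhurst: Irvine wins 5–2.
Irvine vs Kenton: Irvine wins 6–1.
Irvine vs Claremont: Irvine wins 6–1.
Elmhurst vs Kenton: Elmhurst wins 4–3.
Elmhurst vs Claremont: Elmhurst wins 4–3.
Kenton vs Claremont: Kenton wins 4–3.
Irvine beats each rival — Glendale (6–1), Elmhurst (5–2), Kenton (6–1), Claremont (6–1) — so Irvine is the Condorcet winner.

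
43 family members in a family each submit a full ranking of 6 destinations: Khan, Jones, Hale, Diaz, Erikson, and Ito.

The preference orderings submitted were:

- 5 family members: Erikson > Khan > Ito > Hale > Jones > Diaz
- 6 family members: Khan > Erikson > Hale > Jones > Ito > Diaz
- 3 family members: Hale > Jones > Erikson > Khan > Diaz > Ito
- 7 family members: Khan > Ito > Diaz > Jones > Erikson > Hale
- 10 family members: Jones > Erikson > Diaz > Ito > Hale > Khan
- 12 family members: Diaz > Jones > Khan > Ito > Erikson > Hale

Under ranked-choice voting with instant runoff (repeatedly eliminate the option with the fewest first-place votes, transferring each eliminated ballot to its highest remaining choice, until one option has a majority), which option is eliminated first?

Ito

Round 1: Khan 13, Diaz 12, Jones 10, Erikson 5, Hale 3, Ito 0. Ito has the fewest and is eliminated.
Round 2: Khan 13, Diaz 12, Jones 10, Erikson 5, Hale 3. Hale has the fewest and is eliminated.
Round 3: Khan 13, Jones 13, Diaz 12, Erikson 5. Erikson has the fewest and is eliminated.
Round 4: Khan 18, Jones 13, Diaz 12. Diaz has the fewest and is eliminated.
Round 5: Jones 25, Khan 18. Jones has a majority.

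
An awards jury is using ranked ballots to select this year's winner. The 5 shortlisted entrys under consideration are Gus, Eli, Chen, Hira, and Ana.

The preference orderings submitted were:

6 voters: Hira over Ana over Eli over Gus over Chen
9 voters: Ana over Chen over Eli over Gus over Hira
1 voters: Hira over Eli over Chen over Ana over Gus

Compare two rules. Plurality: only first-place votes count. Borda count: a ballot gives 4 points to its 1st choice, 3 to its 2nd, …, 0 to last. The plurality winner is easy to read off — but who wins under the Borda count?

Ana

Plurality first-place counts: Gus 0, Eli 0, Chen 0, Hira 7, Ana 9 → Ana.
Borda totals: Gus 15, Eli 33, Chen 29, Hira 28, Ana 55 → Ana.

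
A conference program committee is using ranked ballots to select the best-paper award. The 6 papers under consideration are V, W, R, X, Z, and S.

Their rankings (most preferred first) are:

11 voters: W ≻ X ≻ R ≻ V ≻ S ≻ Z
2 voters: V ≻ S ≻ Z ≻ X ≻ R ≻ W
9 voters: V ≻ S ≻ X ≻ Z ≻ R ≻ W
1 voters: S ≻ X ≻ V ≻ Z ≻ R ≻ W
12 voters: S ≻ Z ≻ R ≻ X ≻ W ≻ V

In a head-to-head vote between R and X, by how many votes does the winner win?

11

Ballots ranking R above X: 12.
Ballots ranking X above R: 11+2+9+1 = 23.
X wins 23–12, a margin of 11.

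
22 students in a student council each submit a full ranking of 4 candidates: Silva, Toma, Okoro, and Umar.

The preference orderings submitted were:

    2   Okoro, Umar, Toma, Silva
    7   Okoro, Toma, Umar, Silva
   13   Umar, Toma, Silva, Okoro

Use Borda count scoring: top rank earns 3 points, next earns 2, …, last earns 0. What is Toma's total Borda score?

Borda scores:
  Silva: 2·0 + 7·0 + 13·1 = 13
  Toma: 2·1 + 7·2 + 13·2 = 42
  Okoro: 2·3 + 7·3 + 13·0 = 27
  Umar: 2·2 + 7·1 + 13·3 = 50

42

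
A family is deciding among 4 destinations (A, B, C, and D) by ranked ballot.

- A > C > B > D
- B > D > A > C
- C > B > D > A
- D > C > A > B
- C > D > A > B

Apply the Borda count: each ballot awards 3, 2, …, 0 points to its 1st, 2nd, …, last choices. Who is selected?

Borda scores:
  A: 3 + 1 + 0 + 1 + 1 = 6
  B: 1 + 3 + 2 + 0 + 0 = 6
  C: 2 + 0 + 3 + 2 + 3 = 10
  D: 0 + 2 + 1 + 3 + 2 = 8
C has the highest total.

C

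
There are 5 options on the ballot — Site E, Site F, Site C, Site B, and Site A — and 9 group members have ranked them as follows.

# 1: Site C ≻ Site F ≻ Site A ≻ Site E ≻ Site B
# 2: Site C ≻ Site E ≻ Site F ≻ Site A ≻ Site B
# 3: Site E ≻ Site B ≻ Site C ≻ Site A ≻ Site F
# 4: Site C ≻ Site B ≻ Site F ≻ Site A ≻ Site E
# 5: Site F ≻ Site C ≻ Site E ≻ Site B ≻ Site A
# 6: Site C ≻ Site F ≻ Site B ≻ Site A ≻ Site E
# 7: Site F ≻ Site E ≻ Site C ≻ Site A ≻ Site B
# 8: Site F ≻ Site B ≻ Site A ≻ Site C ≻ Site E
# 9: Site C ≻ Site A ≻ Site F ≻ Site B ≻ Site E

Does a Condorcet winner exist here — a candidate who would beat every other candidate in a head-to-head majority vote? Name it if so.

Site C

Head-to-head results (9 voters total):
Site E vs Site F: Site F wins 7–2.
Site E vs Site C: Site C wins 7–2.
Site E vs Site B: Site E wins 5–4.
Site E vs Site A: Site A wins 5–4.
Site F vs Site C: Site C wins 6–3.
Site F vs Site B: Site F wins 7–2.
Site F vs Site A: Site F wins 7–2.
Site C vs Site B: Site C wins 7–2.
Site C vs Site A: Site C wins 8–1.
Site B vs Site A: Site B wins 5–4.
Site C beats each rival — Site E (7–2), Site F (6–3), Site B (7–2), Site A (8–1) — so Site C is the Condorcet winner.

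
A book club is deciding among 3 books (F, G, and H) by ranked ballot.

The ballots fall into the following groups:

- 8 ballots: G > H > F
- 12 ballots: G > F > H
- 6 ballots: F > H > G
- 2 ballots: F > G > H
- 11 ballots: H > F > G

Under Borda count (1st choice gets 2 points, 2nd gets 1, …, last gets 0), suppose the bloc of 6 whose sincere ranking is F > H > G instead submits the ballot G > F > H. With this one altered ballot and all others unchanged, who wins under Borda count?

G

Borda totals with the altered ballot: F 33, G 54, H 30.
The winner is unchanged: still G.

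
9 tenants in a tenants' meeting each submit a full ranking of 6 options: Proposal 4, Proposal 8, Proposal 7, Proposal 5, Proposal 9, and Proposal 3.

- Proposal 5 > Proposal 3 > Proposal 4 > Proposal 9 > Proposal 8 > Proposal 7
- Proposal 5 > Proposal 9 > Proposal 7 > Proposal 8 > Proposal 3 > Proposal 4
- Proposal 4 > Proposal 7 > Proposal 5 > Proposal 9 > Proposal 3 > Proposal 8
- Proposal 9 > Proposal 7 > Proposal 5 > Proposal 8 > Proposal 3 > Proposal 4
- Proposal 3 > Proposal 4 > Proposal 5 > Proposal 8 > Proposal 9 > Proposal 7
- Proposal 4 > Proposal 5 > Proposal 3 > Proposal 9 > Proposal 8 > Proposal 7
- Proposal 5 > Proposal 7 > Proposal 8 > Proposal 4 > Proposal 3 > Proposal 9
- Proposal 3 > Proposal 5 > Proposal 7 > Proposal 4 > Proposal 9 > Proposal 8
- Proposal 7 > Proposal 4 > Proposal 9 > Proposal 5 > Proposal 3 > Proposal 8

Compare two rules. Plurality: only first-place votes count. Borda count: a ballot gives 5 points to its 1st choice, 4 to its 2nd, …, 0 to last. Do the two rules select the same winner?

Yes

Plurality first-place counts: Proposal 4 2, Proposal 8 0, Proposal 7 1, Proposal 5 3, Proposal 9 1, Proposal 3 2 → Proposal 5.
Borda totals: Proposal 4 25, Proposal 8 11, Proposal 7 23, Proposal 5 34, Proposal 9 20, Proposal 3 22 → Proposal 5.
The two rules agree on Proposal 5.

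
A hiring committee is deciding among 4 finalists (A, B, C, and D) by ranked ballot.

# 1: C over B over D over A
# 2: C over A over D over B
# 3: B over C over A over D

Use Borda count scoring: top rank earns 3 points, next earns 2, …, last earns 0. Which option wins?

Borda scores:
  A: 0 + 2 + 1 = 3
  B: 2 + 0 + 3 = 5
  C: 3 + 3 + 2 = 8
  D: 1 + 1 + 0 = 2
C has the highest total.

C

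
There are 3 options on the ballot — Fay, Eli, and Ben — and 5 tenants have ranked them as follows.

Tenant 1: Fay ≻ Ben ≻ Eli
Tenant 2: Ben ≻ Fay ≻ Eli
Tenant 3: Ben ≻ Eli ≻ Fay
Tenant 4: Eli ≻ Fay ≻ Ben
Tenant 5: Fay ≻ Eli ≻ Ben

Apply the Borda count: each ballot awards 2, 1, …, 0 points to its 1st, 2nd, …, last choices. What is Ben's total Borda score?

Borda scores:
  Fay: 2 + 1 + 0 + 1 + 2 = 6
  Eli: 0 + 0 + 1 + 2 + 1 = 4
  Ben: 1 + 2 + 2 + 0 + 0 = 5

5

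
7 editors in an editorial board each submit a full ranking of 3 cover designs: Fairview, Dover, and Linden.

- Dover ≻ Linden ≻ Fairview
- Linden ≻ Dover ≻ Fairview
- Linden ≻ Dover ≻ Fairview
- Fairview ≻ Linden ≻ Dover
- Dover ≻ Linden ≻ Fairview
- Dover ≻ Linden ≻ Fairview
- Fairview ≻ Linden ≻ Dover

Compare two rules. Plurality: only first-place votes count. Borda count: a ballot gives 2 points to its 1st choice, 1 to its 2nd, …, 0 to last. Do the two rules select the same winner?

No

Plurality first-place counts: Fairview 2, Dover 3, Linden 2 → Dover.
Borda totals: Fairview 4, Dover 8, Linden 9 → Linden.
The two rules disagree: plurality picks Dover, Borda picks Linden.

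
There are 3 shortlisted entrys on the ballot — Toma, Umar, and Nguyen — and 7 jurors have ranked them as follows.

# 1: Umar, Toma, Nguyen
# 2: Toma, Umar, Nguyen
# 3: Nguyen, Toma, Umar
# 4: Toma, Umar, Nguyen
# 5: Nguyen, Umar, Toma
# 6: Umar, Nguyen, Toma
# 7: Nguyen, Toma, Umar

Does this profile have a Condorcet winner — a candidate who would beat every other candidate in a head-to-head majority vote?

No

Head-to-head results (7 voters total):
Toma vs Umar: Toma wins 4–3.
Toma vs Nguyen: Nguyen wins 4–3.
Umar vs Nguyen: Umar wins 4–3.
No candidate beats all others: Toma beats Umar beats Nguyen beats Toma, a majority cycle.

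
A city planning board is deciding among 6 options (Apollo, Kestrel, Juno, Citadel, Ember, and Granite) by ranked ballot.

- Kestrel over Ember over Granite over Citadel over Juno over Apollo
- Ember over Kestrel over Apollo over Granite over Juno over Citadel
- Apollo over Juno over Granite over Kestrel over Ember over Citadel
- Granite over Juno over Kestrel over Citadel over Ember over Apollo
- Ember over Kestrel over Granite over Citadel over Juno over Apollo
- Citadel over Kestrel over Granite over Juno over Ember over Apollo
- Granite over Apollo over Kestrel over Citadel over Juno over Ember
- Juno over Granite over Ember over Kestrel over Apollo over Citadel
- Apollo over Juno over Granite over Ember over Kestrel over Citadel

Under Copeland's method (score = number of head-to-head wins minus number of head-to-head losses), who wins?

Granite

Pairwise results:
  Apollo vs Kestrel: Kestrel wins 6–3.
  Apollo vs Juno: Juno wins 5–4.
  Apollo vs Citadel: Apollo wins 5–4.
  Apollo vs Ember: Ember wins 6–3.
  Apollo vs Granite: Granite wins 6–3.
  Kestrel vs Juno: Kestrel wins 5–4.
  Kestrel vs Citadel: Kestrel wins 8–1.
  Kestrel vs Ember: Kestrel wins 5–4.
  Kestrel vs Granite: Granite wins 5–4.
  Juno vs Citadel: Juno wins 5–4.
  Juno vs Ember: Juno wins 6–3.
  Juno vs Granite: Granite wins 6–3.
  Citadel vs Ember: Ember wins 6–3.
  Citadel vs Granite: Granite wins 8–1.
  Ember vs Granite: Granite wins 6–3.
Copeland scores (wins − losses):
  Apollo: 1 − 4 = -3
  Kestrel: 4 − 1 = 3
  Juno: 3 − 2 = 1
  Citadel: 0 − 5 = -5
  Ember: 2 − 3 = -1
  Granite: 5 − 0 = 5
Granite has the best Copeland score.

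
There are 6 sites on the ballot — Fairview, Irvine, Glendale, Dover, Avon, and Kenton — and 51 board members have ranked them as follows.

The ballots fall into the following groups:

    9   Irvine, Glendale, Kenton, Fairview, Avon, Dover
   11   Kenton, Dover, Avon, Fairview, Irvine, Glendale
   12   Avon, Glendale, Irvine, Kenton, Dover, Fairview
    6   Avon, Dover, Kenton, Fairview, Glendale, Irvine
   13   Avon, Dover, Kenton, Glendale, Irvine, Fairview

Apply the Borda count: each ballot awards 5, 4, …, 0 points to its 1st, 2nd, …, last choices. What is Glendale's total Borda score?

Borda scores:
  Fairview: 9·2 + 11·2 + 12·0 + 6·2 + 13·0 = 52
  Irvine: 9·5 + 11·1 + 12·3 + 6·0 + 13·1 = 105
  Glendale: 9·4 + 11·0 + 12·4 + 6·1 + 13·2 = 116
  Dover: 9·0 + 11·4 + 12·1 + 6·4 + 13·4 = 132
  Avon: 9·1 + 11·3 + 12·5 + 6·5 + 13·5 = 197
  Kenton: 9·3 + 11·5 + 12·2 + 6·3 + 13·3 = 163

116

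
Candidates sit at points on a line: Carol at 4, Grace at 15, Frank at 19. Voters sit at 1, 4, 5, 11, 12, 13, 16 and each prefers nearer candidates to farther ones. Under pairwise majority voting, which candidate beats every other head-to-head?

Grace

With single-peaked preferences on a line, the Condorcet winner is the candidate closest to the median voter.
The median voter (position 11) is closest to Grace at 15.
Check: Grace vs Frank — voters closer to Grace: 7 of 7.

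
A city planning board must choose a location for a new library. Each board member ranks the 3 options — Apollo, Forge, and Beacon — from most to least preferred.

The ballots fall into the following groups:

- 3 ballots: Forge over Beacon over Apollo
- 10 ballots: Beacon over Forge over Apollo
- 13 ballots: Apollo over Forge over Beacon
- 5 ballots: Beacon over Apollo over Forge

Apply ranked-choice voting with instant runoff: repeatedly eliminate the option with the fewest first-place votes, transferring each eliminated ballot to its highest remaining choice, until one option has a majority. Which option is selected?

Round 1: Beacon 15, Apollo 13, Forge 3. Forge has the fewest and is eliminated.
Round 2: Beacon 18, Apollo 13. Beacon has a majority.

Beacon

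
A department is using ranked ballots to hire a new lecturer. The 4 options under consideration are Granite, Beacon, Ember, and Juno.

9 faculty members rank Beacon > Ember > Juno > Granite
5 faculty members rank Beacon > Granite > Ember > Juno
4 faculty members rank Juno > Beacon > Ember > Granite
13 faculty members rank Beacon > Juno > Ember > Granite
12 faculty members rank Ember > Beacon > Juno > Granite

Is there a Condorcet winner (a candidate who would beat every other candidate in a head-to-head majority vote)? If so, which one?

Head-to-head results (43 voters total):
Granite vs Beacon: Beacon wins 43–0.
Granite vs Ember: Ember wins 38–5.
Granite vs Juno: Juno wins 38–5.
Beacon vs Ember: Beacon wins 31–12.
Beacon vs Juno: Beacon wins 39–4.
Ember vs Juno: Ember wins 26–17.
Beacon beats each rival — Granite (43–0), Ember (31–12), Juno (39–4) — so Beacon is the Condorcet winner.

Beacon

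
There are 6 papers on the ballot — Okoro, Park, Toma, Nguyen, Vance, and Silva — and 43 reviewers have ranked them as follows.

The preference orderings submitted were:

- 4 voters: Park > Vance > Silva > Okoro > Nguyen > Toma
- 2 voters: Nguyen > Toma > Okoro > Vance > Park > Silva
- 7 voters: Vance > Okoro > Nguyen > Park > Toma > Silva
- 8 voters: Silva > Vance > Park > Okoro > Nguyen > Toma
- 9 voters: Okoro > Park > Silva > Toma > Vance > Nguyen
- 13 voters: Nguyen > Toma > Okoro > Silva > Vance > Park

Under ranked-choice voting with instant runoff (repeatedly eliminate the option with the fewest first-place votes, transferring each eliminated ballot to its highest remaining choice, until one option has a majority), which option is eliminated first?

Round 1: Nguyen 15, Okoro 9, Silva 8, Vance 7, Park 4, Toma 0. Toma has the fewest and is eliminated.
Round 2: Nguyen 15, Okoro 9, Silva 8, Vance 7, Park 4. Park has the fewest and is eliminated.
Round 3: Nguyen 15, Vance 11, Okoro 9, Silva 8. Silva has the fewest and is eliminated.
Round 4: Vance 19, Nguyen 15, Okoro 9. Okoro has the fewest and is eliminated.
Round 5: Vance 28, Nguyen 15. Vance has a majority.

Toma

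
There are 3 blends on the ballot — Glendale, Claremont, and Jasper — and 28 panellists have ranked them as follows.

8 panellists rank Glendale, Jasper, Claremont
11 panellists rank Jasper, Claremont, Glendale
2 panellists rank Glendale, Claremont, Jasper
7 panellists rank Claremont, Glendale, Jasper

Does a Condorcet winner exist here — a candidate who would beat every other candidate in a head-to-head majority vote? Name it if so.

Head-to-head results (28 voters total):
Glendale vs Claremont: Claremont wins 18–10.
Glendale vs Jasper: Glendale wins 17–11.
Claremont vs Jasper: Jasper wins 19–9.
No candidate beats all others: Glendale beats Jasper beats Claremont beats Glendale, a majority cycle.

None — there is no Condorcet winner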